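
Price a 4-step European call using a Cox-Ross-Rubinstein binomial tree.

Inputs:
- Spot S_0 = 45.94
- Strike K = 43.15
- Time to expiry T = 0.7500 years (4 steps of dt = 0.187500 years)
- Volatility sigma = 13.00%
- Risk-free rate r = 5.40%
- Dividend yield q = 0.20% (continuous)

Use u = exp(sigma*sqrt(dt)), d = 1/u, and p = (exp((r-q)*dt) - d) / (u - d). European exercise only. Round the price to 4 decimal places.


dt = T/N = 0.187500
u = exp(sigma*sqrt(dt)) = 1.057906; d = 1/u = 0.945263
p = (exp((r-q)*dt) - d) / (u - d) = 0.572911
Discount per step: exp(-r*dt) = 0.989926
Stock lattice S(k, i) with i counting down-moves:
  k=0: S(0,0) = 45.9400
  k=1: S(1,0) = 48.6002; S(1,1) = 43.4254
  k=2: S(2,0) = 51.4145; S(2,1) = 45.9400; S(2,2) = 41.0484
  k=3: S(3,0) = 54.3917; S(3,1) = 48.6002; S(3,2) = 43.4254; S(3,3) = 38.8016
  k=4: S(4,0) = 57.5413; S(4,1) = 51.4145; S(4,2) = 45.9400; S(4,3) = 41.0484; S(4,4) = 36.6777
Terminal payoffs V(N, i) = max(S_T - K, 0):
  V(4,0) = 14.391291; V(4,1) = 8.264462; V(4,2) = 2.790000; V(4,3) = 0.000000; V(4,4) = 0.000000
Backward induction: V(k, i) = exp(-r*dt) * [p * V(k+1, i) + (1-p) * V(k+1, i+1)].
  V(3,0) = exp(-r*dt) * [p*14.391291 + (1-p)*8.264462] = 11.655974
  V(3,1) = exp(-r*dt) * [p*8.264462 + (1-p)*2.790000] = 5.866678
  V(3,2) = exp(-r*dt) * [p*2.790000 + (1-p)*0.000000] = 1.582319
  V(3,3) = exp(-r*dt) * [p*0.000000 + (1-p)*0.000000] = 0.000000
  V(2,0) = exp(-r*dt) * [p*11.655974 + (1-p)*5.866678] = 9.090916
  V(2,1) = exp(-r*dt) * [p*5.866678 + (1-p)*1.582319] = 3.996208
  V(2,2) = exp(-r*dt) * [p*1.582319 + (1-p)*0.000000] = 0.897396
  V(1,0) = exp(-r*dt) * [p*9.090916 + (1-p)*3.996208] = 6.845361
  V(1,1) = exp(-r*dt) * [p*3.996208 + (1-p)*0.897396] = 2.645814
  V(0,0) = exp(-r*dt) * [p*6.845361 + (1-p)*2.645814] = 5.000889

Answer: Price = V(0,0) = 5.0009


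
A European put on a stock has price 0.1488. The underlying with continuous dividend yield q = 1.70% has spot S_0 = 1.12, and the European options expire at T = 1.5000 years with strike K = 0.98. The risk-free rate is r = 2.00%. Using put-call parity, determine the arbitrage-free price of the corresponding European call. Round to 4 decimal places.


Put-call parity: C - P = S_0 * exp(-qT) - K * exp(-rT).
S_0 * exp(-qT) = 1.1200 * 0.97482238 = 1.09180106
K * exp(-rT) = 0.9800 * 0.97044553 = 0.95103662
C = P + S*exp(-qT) - K*exp(-rT)
C = 0.1488 + 1.09180106 - 0.95103662 = 0.2896

Answer: Call price = 0.2896


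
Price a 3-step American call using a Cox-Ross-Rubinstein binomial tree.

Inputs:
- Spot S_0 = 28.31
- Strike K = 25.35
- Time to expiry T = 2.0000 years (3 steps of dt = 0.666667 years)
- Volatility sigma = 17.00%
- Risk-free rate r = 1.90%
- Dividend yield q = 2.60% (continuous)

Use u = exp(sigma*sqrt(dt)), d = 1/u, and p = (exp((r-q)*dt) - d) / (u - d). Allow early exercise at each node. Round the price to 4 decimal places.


dt = T/N = 0.666667
u = exp(sigma*sqrt(dt)) = 1.148899; d = 1/u = 0.870398
p = (exp((r-q)*dt) - d) / (u - d) = 0.448637
Discount per step: exp(-r*dt) = 0.987413
Stock lattice S(k, i) with i counting down-moves:
  k=0: S(0,0) = 28.3100
  k=1: S(1,0) = 32.5253; S(1,1) = 24.6410
  k=2: S(2,0) = 37.3683; S(2,1) = 28.3100; S(2,2) = 21.4475
  k=3: S(3,0) = 42.9325; S(3,1) = 32.5253; S(3,2) = 24.6410; S(3,3) = 18.6678
Terminal payoffs V(N, i) = max(S_T - K, 0):
  V(3,0) = 17.582467; V(3,1) = 7.175341; V(3,2) = 0.000000; V(3,3) = 0.000000
Backward induction: V(k, i) = exp(-r*dt) * [p * V(k+1, i) + (1-p) * V(k+1, i+1)]; then take max(V_cont, immediate exercise) for American.
  V(2,0) = exp(-r*dt) * [p*17.582467 + (1-p)*7.175341] = 11.695283; exercise = 12.018344; V(2,0) = max -> 12.018344
  V(2,1) = exp(-r*dt) * [p*7.175341 + (1-p)*0.000000] = 3.178606; exercise = 2.960000; V(2,1) = max -> 3.178606
  V(2,2) = exp(-r*dt) * [p*0.000000 + (1-p)*0.000000] = 0.000000; exercise = 0.000000; V(2,2) = max -> 0.000000
  V(1,0) = exp(-r*dt) * [p*12.018344 + (1-p)*3.178606] = 7.054516; exercise = 7.175341; V(1,0) = max -> 7.175341
  V(1,1) = exp(-r*dt) * [p*3.178606 + (1-p)*0.000000] = 1.408092; exercise = 0.000000; V(1,1) = max -> 1.408092
  V(0,0) = exp(-r*dt) * [p*7.175341 + (1-p)*1.408092] = 3.945204; exercise = 2.960000; V(0,0) = max -> 3.945204

Answer: Price = V(0,0) = 3.9452


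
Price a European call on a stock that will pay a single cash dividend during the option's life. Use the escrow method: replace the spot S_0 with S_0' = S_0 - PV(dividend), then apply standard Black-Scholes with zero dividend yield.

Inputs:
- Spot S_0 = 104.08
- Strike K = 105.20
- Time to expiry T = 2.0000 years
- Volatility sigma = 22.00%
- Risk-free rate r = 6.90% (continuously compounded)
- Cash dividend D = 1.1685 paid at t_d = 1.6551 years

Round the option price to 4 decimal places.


Answer: Price = 18.5685

Derivation:
PV(D) = D * exp(-r * t_d) = 1.1685 * 0.89207783 = 1.04239294
S_0' = S_0 - PV(D) = 104.0800 - 1.04239294 = 103.03760706
d1 = (ln(S_0'/K) + (r + sigma^2/2)*T) / (sigma*sqrt(T)) = 0.53235736
d2 = d1 - sigma*sqrt(T) = 0.22123037
exp(-rT) = 0.87109869
N(d1) = 0.70276074; N(d2) = 0.58754347
C = S_0' * N(d1) - K * exp(-rT) * N(d2) = 103.03760706 * 0.70276074 - 105.2000 * 0.87109869 * 0.58754347 = 18.5685


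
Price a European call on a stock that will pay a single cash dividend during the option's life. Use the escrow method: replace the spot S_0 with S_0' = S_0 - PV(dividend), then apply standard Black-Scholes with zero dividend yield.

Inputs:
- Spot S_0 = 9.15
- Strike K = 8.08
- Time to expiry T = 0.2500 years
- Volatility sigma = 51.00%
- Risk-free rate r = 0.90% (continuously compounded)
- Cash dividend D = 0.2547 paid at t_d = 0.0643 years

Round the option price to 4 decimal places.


PV(D) = D * exp(-r * t_d) = 0.2547 * 0.99942147 = 0.25455265
S_0' = S_0 - PV(D) = 9.1500 - 0.25455265 = 8.89544735
d1 = (ln(S_0'/K) + (r + sigma^2/2)*T) / (sigma*sqrt(T)) = 0.51337349
d2 = d1 - sigma*sqrt(T) = 0.25837349
exp(-rT) = 0.99775253
N(d1) = 0.69615496; N(d2) = 0.60194066
C = S_0' * N(d1) - K * exp(-rT) * N(d2) = 8.89544735 * 0.69615496 - 8.0800 * 0.99775253 * 0.60194066 = 1.3399

Answer: Price = 1.3399


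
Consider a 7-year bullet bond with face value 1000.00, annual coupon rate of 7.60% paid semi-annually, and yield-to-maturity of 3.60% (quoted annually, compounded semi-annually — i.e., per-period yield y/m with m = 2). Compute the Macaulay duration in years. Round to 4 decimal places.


Answer: Macaulay duration = 5.7283 years

Derivation:
Coupon per period c = face * coupon_rate / m = 38.000000
Periods per year m = 2; per-period yield y/m = 0.018000
Number of cashflows N = 14
Cashflows (t years, CF_t, discount factor 1/(1+y/m)^(m*t), PV):
  t = 0.5000: CF_t = 38.000000, DF = 0.982318, PV = 37.328094
  t = 1.0000: CF_t = 38.000000, DF = 0.964949, PV = 36.668069
  t = 1.5000: CF_t = 38.000000, DF = 0.947887, PV = 36.019714
  t = 2.0000: CF_t = 38.000000, DF = 0.931127, PV = 35.382823
  t = 2.5000: CF_t = 38.000000, DF = 0.914663, PV = 34.757194
  t = 3.0000: CF_t = 38.000000, DF = 0.898490, PV = 34.142627
  t = 3.5000: CF_t = 38.000000, DF = 0.882603, PV = 33.538926
  t = 4.0000: CF_t = 38.000000, DF = 0.866997, PV = 32.945900
  t = 4.5000: CF_t = 38.000000, DF = 0.851667, PV = 32.363359
  t = 5.0000: CF_t = 38.000000, DF = 0.836608, PV = 31.791119
  t = 5.5000: CF_t = 38.000000, DF = 0.821816, PV = 31.228997
  t = 6.0000: CF_t = 38.000000, DF = 0.807285, PV = 30.676815
  t = 6.5000: CF_t = 38.000000, DF = 0.793010, PV = 30.134395
  t = 7.0000: CF_t = 1038.000000, DF = 0.778989, PV = 808.590178
Price P = sum_t PV_t = 1245.568210
Macaulay numerator sum_t t * PV_t:
  t * PV_t at t = 0.5000: 18.664047
  t * PV_t at t = 1.0000: 36.668069
  t * PV_t at t = 1.5000: 54.029571
  t * PV_t at t = 2.0000: 70.765647
  t * PV_t at t = 2.5000: 86.892985
  t * PV_t at t = 3.0000: 102.427880
  t * PV_t at t = 3.5000: 117.386241
  t * PV_t at t = 4.0000: 131.783599
  t * PV_t at t = 4.5000: 145.635117
  t * PV_t at t = 5.0000: 158.955596
  t * PV_t at t = 5.5000: 171.759485
  t * PV_t at t = 6.0000: 184.060887
  t * PV_t at t = 6.5000: 195.873570
  t * PV_t at t = 7.0000: 5660.131244
Macaulay duration D = (sum_t t * PV_t) / P = 7135.033937 / 1245.568210 = 5.728337


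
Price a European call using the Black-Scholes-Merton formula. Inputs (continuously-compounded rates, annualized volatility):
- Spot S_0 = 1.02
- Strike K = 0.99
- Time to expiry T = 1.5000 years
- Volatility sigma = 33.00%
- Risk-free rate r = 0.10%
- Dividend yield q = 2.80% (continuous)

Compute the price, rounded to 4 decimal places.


d1 = (ln(S/K) + (r - q + 0.5*sigma^2) * T) / (sigma * sqrt(T)) = 0.17573966
d2 = d1 - sigma * sqrt(T) = -0.22842614
exp(-rT) = 0.99850112; exp(-qT) = 0.95886978
C = S_0 * exp(-qT) * N(d1) - K * exp(-rT) * N(d2)
N(d1) = 0.56975076; N(d2) = 0.40965748
C = 1.0200 * 0.95886978 * 0.56975076 - 0.9900 * 0.99850112 * 0.40965748 = 0.1523

Answer: Price = 0.1523


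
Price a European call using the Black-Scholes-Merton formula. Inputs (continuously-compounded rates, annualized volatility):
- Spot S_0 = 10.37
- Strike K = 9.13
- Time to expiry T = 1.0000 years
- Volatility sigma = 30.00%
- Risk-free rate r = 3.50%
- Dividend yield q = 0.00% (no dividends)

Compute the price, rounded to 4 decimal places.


Answer: Price = 2.0827

Derivation:
d1 = (ln(S/K) + (r - q + 0.5*sigma^2) * T) / (sigma * sqrt(T)) = 0.69117109
d2 = d1 - sigma * sqrt(T) = 0.39117109
exp(-rT) = 0.96560542; exp(-qT) = 1.00000000
C = S_0 * exp(-qT) * N(d1) - K * exp(-rT) * N(d2)
N(d1) = 0.75527099; N(d2) = 0.65216461
C = 10.3700 * 1.00000000 * 0.75527099 - 9.1300 * 0.96560542 * 0.65216461 = 2.0827


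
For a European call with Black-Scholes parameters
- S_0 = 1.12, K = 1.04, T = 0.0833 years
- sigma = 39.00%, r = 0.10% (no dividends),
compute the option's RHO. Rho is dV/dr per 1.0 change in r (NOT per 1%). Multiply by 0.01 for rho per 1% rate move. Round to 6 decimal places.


Answer: Rho = 0.062950

Derivation:
d1 = 0.7154022440; d2 = 0.6028414604
phi(d1) = 0.3088687905; exp(-qT) = 1.0000000000; exp(-rT) = 0.9999167035
N(d2) = 0.7266929188
Rho = K*T*exp(-rT)*N(d2) = 1.0400 * 0.0833 * 0.9999167035 * 0.7266929188 = 0.062950


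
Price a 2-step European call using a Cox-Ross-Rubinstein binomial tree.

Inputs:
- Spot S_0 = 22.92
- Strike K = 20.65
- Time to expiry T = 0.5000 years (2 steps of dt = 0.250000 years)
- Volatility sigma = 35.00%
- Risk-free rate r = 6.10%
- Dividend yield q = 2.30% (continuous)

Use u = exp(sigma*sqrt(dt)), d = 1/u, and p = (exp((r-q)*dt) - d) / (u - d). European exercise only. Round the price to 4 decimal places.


dt = T/N = 0.250000
u = exp(sigma*sqrt(dt)) = 1.191246; d = 1/u = 0.839457
p = (exp((r-q)*dt) - d) / (u - d) = 0.483495
Discount per step: exp(-r*dt) = 0.984866
Stock lattice S(k, i) with i counting down-moves:
  k=0: S(0,0) = 22.9200
  k=1: S(1,0) = 27.3034; S(1,1) = 19.2404
  k=2: S(2,0) = 32.5250; S(2,1) = 22.9200; S(2,2) = 16.1515
Terminal payoffs V(N, i) = max(S_T - K, 0):
  V(2,0) = 11.875028; V(2,1) = 2.270000; V(2,2) = 0.000000
Backward induction: V(k, i) = exp(-r*dt) * [p * V(k+1, i) + (1-p) * V(k+1, i+1)].
  V(1,0) = exp(-r*dt) * [p*11.875028 + (1-p)*2.270000] = 6.809343
  V(1,1) = exp(-r*dt) * [p*2.270000 + (1-p)*0.000000] = 1.080923
  V(0,0) = exp(-r*dt) * [p*6.809343 + (1-p)*1.080923] = 3.792308

Answer: Price = V(0,0) = 3.7923


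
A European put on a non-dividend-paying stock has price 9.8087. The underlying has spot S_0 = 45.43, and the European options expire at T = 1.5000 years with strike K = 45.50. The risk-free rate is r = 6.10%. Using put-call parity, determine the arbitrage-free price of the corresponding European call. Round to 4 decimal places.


Put-call parity: C - P = S_0 * exp(-qT) - K * exp(-rT).
S_0 * exp(-qT) = 45.4300 * 1.00000000 = 45.43000000
K * exp(-rT) = 45.5000 * 0.91256132 = 41.52153988
C = P + S*exp(-qT) - K*exp(-rT)
C = 9.8087 + 45.43000000 - 41.52153988 = 13.7172

Answer: Call price = 13.7172


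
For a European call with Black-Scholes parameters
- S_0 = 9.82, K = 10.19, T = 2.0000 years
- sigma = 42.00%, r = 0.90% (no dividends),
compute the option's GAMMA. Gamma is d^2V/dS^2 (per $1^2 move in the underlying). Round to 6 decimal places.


Answer: Gamma = 0.066036

Derivation:
d1 = 0.2650207176; d2 = -0.3289489786
phi(d1) = 0.3851753771; exp(-qT) = 1.0000000000; exp(-rT) = 0.9821610324
Gamma = exp(-qT) * phi(d1) / (S * sigma * sqrt(T)) = 1.0000000000 * 0.3851753771 / (9.8200 * 0.4200 * 1.4142135624) = 0.066036


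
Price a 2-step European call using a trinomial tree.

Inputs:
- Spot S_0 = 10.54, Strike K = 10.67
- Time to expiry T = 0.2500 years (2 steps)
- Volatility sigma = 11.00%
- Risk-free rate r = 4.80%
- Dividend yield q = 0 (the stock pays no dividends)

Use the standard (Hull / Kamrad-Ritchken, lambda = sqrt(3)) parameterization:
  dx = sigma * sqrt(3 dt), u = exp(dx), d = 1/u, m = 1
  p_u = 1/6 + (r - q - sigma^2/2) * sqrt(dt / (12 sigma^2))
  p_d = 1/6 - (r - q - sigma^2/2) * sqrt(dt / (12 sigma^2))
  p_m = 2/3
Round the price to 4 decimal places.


dt = T/N = 0.125000; dx = sigma*sqrt(3*dt) = 0.067361
u = exp(dx) = 1.069682; d = 1/u = 0.934858
p_u = 0.205589, p_m = 0.666667, p_d = 0.127744
Discount per step: exp(-r*dt) = 0.994018
Stock lattice S(k, j) with j the centered position index:
  k=0: S(0,+0) = 10.5400
  k=1: S(1,-1) = 9.8534; S(1,+0) = 10.5400; S(1,+1) = 11.2744
  k=2: S(2,-2) = 9.2115; S(2,-1) = 9.8534; S(2,+0) = 10.5400; S(2,+1) = 11.2744; S(2,+2) = 12.0601
Terminal payoffs V(N, j) = max(S_T - K, 0):
  V(2,-2) = 0.000000; V(2,-1) = 0.000000; V(2,+0) = 0.000000; V(2,+1) = 0.604443; V(2,+2) = 1.390064
Backward induction: V(k, j) = exp(-r*dt) * [p_u * V(k+1, j+1) + p_m * V(k+1, j) + p_d * V(k+1, j-1)]
  V(1,-1) = exp(-r*dt) * [p_u*0.000000 + p_m*0.000000 + p_d*0.000000] = 0.000000
  V(1,+0) = exp(-r*dt) * [p_u*0.604443 + p_m*0.000000 + p_d*0.000000] = 0.123524
  V(1,+1) = exp(-r*dt) * [p_u*1.390064 + p_m*0.604443 + p_d*0.000000] = 0.684625
  V(0,+0) = exp(-r*dt) * [p_u*0.684625 + p_m*0.123524 + p_d*0.000000] = 0.221766

Answer: Price = V(0,0) = 0.2218


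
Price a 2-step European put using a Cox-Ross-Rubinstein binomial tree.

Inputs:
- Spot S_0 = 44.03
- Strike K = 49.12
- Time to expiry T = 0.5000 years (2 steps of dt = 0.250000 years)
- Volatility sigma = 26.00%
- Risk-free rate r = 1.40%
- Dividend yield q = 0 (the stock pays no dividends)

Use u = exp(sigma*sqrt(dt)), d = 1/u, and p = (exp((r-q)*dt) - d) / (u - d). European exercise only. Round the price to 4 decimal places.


Answer: Price = V(0,0) = 6.5816

Derivation:
dt = T/N = 0.250000
u = exp(sigma*sqrt(dt)) = 1.138828; d = 1/u = 0.878095
p = (exp((r-q)*dt) - d) / (u - d) = 0.480993
Discount per step: exp(-r*dt) = 0.996506
Stock lattice S(k, i) with i counting down-moves:
  k=0: S(0,0) = 44.0300
  k=1: S(1,0) = 50.1426; S(1,1) = 38.6625
  k=2: S(2,0) = 57.1038; S(2,1) = 44.0300; S(2,2) = 33.9494
Terminal payoffs V(N, i) = max(K - S_T, 0):
  V(2,0) = 0.000000; V(2,1) = 5.090000; V(2,2) = 15.170599
Backward induction: V(k, i) = exp(-r*dt) * [p * V(k+1, i) + (1-p) * V(k+1, i+1)].
  V(1,0) = exp(-r*dt) * [p*0.000000 + (1-p)*5.090000] = 2.632516
  V(1,1) = exp(-r*dt) * [p*5.090000 + (1-p)*15.170599] = 10.285839
  V(0,0) = exp(-r*dt) * [p*2.632516 + (1-p)*10.285839] = 6.581569


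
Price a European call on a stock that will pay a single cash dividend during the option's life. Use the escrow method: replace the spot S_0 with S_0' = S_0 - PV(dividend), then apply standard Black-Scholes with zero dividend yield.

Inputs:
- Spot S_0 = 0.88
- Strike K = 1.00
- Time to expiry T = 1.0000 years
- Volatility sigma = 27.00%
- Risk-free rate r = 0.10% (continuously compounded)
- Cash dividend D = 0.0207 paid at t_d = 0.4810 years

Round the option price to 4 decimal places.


Answer: Price = 0.0449

Derivation:
PV(D) = D * exp(-r * t_d) = 0.0207 * 0.99951912 = 0.02069005
S_0' = S_0 - PV(D) = 0.8800 - 0.02069005 = 0.85930995
d1 = (ln(S_0'/K) + (r + sigma^2/2)*T) / (sigma*sqrt(T)) = -0.42287256
d2 = d1 - sigma*sqrt(T) = -0.69287256
exp(-rT) = 0.99900050
N(d1) = 0.33619412; N(d2) = 0.24419477
C = S_0' * N(d1) - K * exp(-rT) * N(d2) = 0.85930995 * 0.33619412 - 1.0000 * 0.99900050 * 0.24419477 = 0.0449


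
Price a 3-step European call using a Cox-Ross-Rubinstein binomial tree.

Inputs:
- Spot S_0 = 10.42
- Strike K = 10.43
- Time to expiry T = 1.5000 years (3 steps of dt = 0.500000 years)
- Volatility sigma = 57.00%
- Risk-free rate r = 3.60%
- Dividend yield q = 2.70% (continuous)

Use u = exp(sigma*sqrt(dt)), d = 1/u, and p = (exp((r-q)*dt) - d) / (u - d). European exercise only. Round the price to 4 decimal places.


Answer: Price = V(0,0) = 2.9895

Derivation:
dt = T/N = 0.500000
u = exp(sigma*sqrt(dt)) = 1.496383; d = 1/u = 0.668278
p = (exp((r-q)*dt) - d) / (u - d) = 0.406026
Discount per step: exp(-r*dt) = 0.982161
Stock lattice S(k, i) with i counting down-moves:
  k=0: S(0,0) = 10.4200
  k=1: S(1,0) = 15.5923; S(1,1) = 6.9635
  k=2: S(2,0) = 23.3321; S(2,1) = 10.4200; S(2,2) = 4.6535
  k=3: S(3,0) = 34.9137; S(3,1) = 15.5923; S(3,2) = 6.9635; S(3,3) = 3.1098
Terminal payoffs V(N, i) = max(S_T - K, 0):
  V(3,0) = 24.483712; V(3,1) = 5.162311; V(3,2) = 0.000000; V(3,3) = 0.000000
Backward induction: V(k, i) = exp(-r*dt) * [p * V(k+1, i) + (1-p) * V(k+1, i+1)].
  V(2,0) = exp(-r*dt) * [p*24.483712 + (1-p)*5.162311] = 12.775263
  V(2,1) = exp(-r*dt) * [p*5.162311 + (1-p)*0.000000] = 2.058641
  V(2,2) = exp(-r*dt) * [p*0.000000 + (1-p)*0.000000] = 0.000000
  V(1,0) = exp(-r*dt) * [p*12.775263 + (1-p)*2.058641] = 6.295522
  V(1,1) = exp(-r*dt) * [p*2.058641 + (1-p)*0.000000] = 0.820951
  V(0,0) = exp(-r*dt) * [p*6.295522 + (1-p)*0.820951] = 2.989471


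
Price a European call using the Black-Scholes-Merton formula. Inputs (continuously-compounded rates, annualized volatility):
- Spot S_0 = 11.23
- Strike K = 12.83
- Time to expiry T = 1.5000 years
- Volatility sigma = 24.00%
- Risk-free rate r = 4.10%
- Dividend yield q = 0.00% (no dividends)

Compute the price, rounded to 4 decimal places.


Answer: Price = 0.9835

Derivation:
d1 = (ln(S/K) + (r - q + 0.5*sigma^2) * T) / (sigma * sqrt(T)) = -0.09695016
d2 = d1 - sigma * sqrt(T) = -0.39088893
exp(-rT) = 0.94035295; exp(-qT) = 1.00000000
C = S_0 * exp(-qT) * N(d1) - K * exp(-rT) * N(d2)
N(d1) = 0.46138299; N(d2) = 0.34793967
C = 11.2300 * 1.00000000 * 0.46138299 - 12.8300 * 0.94035295 * 0.34793967 = 0.9835


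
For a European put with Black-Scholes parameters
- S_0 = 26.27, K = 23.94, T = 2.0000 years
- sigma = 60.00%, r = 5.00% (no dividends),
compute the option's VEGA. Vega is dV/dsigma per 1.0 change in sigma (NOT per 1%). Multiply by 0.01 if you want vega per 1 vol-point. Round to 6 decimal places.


Answer: Vega = 11.986606

Derivation:
d1 = 0.6515716795; d2 = -0.1969564580
phi(d1) = 0.3226421838; exp(-qT) = 1.0000000000; exp(-rT) = 0.9048374180
Vega = S * exp(-qT) * phi(d1) * sqrt(T) = 26.2700 * 1.0000000000 * 0.3226421838 * 1.4142135624 = 11.986606


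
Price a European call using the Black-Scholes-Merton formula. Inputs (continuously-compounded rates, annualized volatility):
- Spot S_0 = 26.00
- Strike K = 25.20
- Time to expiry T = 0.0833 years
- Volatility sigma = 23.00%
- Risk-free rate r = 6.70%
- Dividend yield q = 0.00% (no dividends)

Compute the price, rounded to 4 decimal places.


Answer: Price = 1.2475

Derivation:
d1 = (ln(S/K) + (r - q + 0.5*sigma^2) * T) / (sigma * sqrt(T)) = 0.58806496
d2 = d1 - sigma * sqrt(T) = 0.52168296
exp(-rT) = 0.99443445; exp(-qT) = 1.00000000
C = S_0 * exp(-qT) * N(d1) - K * exp(-rT) * N(d2)
N(d1) = 0.72175565; N(d2) = 0.69905445
C = 26.0000 * 1.00000000 * 0.72175565 - 25.2000 * 0.99443445 * 0.69905445 = 1.2475


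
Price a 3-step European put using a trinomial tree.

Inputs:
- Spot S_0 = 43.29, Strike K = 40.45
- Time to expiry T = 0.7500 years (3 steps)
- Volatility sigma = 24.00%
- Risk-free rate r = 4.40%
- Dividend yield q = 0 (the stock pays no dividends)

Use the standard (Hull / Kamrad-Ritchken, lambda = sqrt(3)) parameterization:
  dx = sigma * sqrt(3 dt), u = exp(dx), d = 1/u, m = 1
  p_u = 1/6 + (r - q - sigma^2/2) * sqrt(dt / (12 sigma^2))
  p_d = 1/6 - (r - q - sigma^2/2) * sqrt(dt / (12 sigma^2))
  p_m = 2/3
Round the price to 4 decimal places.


dt = T/N = 0.250000; dx = sigma*sqrt(3*dt) = 0.207846
u = exp(dx) = 1.231024; d = 1/u = 0.812332
p_u = 0.175808, p_m = 0.666667, p_d = 0.157525
Discount per step: exp(-r*dt) = 0.989060
Stock lattice S(k, j) with j the centered position index:
  k=0: S(0,+0) = 43.2900
  k=1: S(1,-1) = 35.1659; S(1,+0) = 43.2900; S(1,+1) = 53.2910
  k=2: S(2,-2) = 28.5664; S(2,-1) = 35.1659; S(2,+0) = 43.2900; S(2,+1) = 53.2910; S(2,+2) = 65.6025
  k=3: S(3,-3) = 23.2054; S(3,-2) = 28.5664; S(3,-1) = 35.1659; S(3,+0) = 43.2900; S(3,+1) = 53.2910; S(3,+2) = 65.6025; S(3,+3) = 80.7582
Terminal payoffs V(N, j) = max(K - S_T, 0):
  V(3,-3) = 17.244638; V(3,-2) = 11.883650; V(3,-1) = 5.284146; V(3,+0) = 0.000000; V(3,+1) = 0.000000; V(3,+2) = 0.000000; V(3,+3) = 0.000000
Backward induction: V(k, j) = exp(-r*dt) * [p_u * V(k+1, j+1) + p_m * V(k+1, j) + p_d * V(k+1, j-1)]
  V(2,-2) = exp(-r*dt) * [p_u*5.284146 + p_m*11.883650 + p_d*17.244638] = 11.441345
  V(2,-1) = exp(-r*dt) * [p_u*0.000000 + p_m*5.284146 + p_d*11.883650] = 5.335722
  V(2,+0) = exp(-r*dt) * [p_u*0.000000 + p_m*0.000000 + p_d*5.284146] = 0.823280
  V(2,+1) = exp(-r*dt) * [p_u*0.000000 + p_m*0.000000 + p_d*0.000000] = 0.000000
  V(2,+2) = exp(-r*dt) * [p_u*0.000000 + p_m*0.000000 + p_d*0.000000] = 0.000000
  V(1,-1) = exp(-r*dt) * [p_u*0.823280 + p_m*5.335722 + p_d*11.441345] = 5.443974
  V(1,+0) = exp(-r*dt) * [p_u*0.000000 + p_m*0.823280 + p_d*5.335722] = 1.374166
  V(1,+1) = exp(-r*dt) * [p_u*0.000000 + p_m*0.000000 + p_d*0.823280] = 0.128269
  V(0,+0) = exp(-r*dt) * [p_u*0.128269 + p_m*1.374166 + p_d*5.443974] = 1.776574

Answer: Price = V(0,0) = 1.7766


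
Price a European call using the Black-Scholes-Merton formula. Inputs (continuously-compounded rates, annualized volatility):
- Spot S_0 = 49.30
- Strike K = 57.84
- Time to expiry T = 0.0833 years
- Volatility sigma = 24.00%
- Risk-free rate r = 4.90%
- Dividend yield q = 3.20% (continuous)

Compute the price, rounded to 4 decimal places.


Answer: Price = 0.0141

Derivation:
d1 = (ln(S/K) + (r - q + 0.5*sigma^2) * T) / (sigma * sqrt(T)) = -2.25126991
d2 = d1 - sigma * sqrt(T) = -2.32053808
exp(-rT) = 0.99592662; exp(-qT) = 0.99733795
C = S_0 * exp(-qT) * N(d1) - K * exp(-rT) * N(d2)
N(d1) = 0.01218422; N(d2) = 0.01015589
C = 49.3000 * 0.99733795 * 0.01218422 - 57.8400 * 0.99592662 * 0.01015589 = 0.0141


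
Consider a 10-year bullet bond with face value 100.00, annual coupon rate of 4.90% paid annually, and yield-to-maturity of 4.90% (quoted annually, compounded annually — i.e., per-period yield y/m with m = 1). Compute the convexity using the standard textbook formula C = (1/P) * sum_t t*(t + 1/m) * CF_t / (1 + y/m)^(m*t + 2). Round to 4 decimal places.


Answer: Convexity = 75.5500

Derivation:
Coupon per period c = face * coupon_rate / m = 4.900000
Periods per year m = 1; per-period yield y/m = 0.049000
Number of cashflows N = 10
Cashflows (t years, CF_t, discount factor 1/(1+y/m)^(m*t), PV):
  t = 1.0000: CF_t = 4.900000, DF = 0.953289, PV = 4.671115
  t = 2.0000: CF_t = 4.900000, DF = 0.908760, PV = 4.452922
  t = 3.0000: CF_t = 4.900000, DF = 0.866310, PV = 4.244921
  t = 4.0000: CF_t = 4.900000, DF = 0.825844, PV = 4.046636
  t = 5.0000: CF_t = 4.900000, DF = 0.787268, PV = 3.857613
  t = 6.0000: CF_t = 4.900000, DF = 0.750494, PV = 3.677419
  t = 7.0000: CF_t = 4.900000, DF = 0.715437, PV = 3.505643
  t = 8.0000: CF_t = 4.900000, DF = 0.682018, PV = 3.341890
  t = 9.0000: CF_t = 4.900000, DF = 0.650161, PV = 3.185787
  t = 10.0000: CF_t = 104.900000, DF = 0.619791, PV = 65.016054
Price P = sum_t PV_t = 100.000000
Convexity numerator sum_t t*(t + 1/m) * CF_t / (1+y/m)^(m*t + 2):
  t = 1.0000: term = 8.489842
  t = 2.0000: term = 24.279815
  t = 3.0000: term = 46.291354
  t = 4.0000: term = 73.548386
  t = 5.0000: term = 105.169284
  t = 6.0000: term = 140.359388
  t = 7.0000: term = 178.404052
  t = 8.0000: term = 218.662191
  t = 9.0000: term = 260.560284
  t = 10.0000: term = 6499.236115
Convexity = (1/P) * sum = 7555.000711 / 100.000000 = 75.550007


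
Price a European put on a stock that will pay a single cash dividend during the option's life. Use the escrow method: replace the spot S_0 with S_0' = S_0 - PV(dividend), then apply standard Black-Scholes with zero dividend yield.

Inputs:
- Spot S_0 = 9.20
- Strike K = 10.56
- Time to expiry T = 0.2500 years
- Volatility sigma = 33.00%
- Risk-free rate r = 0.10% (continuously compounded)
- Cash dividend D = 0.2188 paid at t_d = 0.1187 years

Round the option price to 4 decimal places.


PV(D) = D * exp(-r * t_d) = 0.2188 * 0.99988131 = 0.21877403
S_0' = S_0 - PV(D) = 9.2000 - 0.21877403 = 8.98122597
d1 = (ln(S_0'/K) + (r + sigma^2/2)*T) / (sigma*sqrt(T)) = -0.89742050
d2 = d1 - sigma*sqrt(T) = -1.06242050
exp(-rT) = 0.99975003
N(-d1) = 0.81525271; N(-d2) = 0.85597759
P = K * exp(-rT) * N(-d2) - S_0' * N(-d1) = 10.5600 * 0.99975003 * 0.85597759 - 8.98122597 * 0.81525271 = 1.7149

Answer: Price = 1.7149


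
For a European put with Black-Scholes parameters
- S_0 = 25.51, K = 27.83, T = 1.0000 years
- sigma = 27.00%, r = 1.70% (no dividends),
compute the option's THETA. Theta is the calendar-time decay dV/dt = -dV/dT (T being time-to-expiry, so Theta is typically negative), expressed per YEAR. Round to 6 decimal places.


d1 = -0.1244223829; d2 = -0.3944223829
phi(d1) = 0.3958662023; exp(-qT) = 1.0000000000; exp(-rT) = 0.9831436846
Theta = -S*exp(-qT)*phi(d1)*sigma/(2*sqrt(T)) + r*K*exp(-rT)*N(-d2) - q*S*exp(-qT)*N(-d1)
N(-d1) = 0.5495095740; N(-d2) = 0.6533653894; sqrt(T) = 1.0000000000
Term 1 = -25.5100 * 1.0000000000 * 0.3958662023 * 0.2700 / (2 * 1.0000000000) = -1.3633038208
Term 2 = 0.0170 * 27.8300 * 0.9831436846 * 0.6533653894 = 0.3039031814
Term 3 = 0 (no dividend yield, q = 0)
Theta = -1.3633038208 + (0.3039031814) + (0.0000000000) = -1.059401

Answer: Theta = -1.059401


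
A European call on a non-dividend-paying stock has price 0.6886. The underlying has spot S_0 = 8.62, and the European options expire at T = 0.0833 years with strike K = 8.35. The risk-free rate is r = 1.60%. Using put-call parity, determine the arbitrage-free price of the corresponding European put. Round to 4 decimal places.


Put-call parity: C - P = S_0 * exp(-qT) - K * exp(-rT).
S_0 * exp(-qT) = 8.6200 * 1.00000000 = 8.62000000
K * exp(-rT) = 8.3500 * 0.99866809 = 8.33887853
P = C - S*exp(-qT) + K*exp(-rT)
P = 0.6886 - 8.62000000 + 8.33887853 = 0.4075

Answer: Put price = 0.4075


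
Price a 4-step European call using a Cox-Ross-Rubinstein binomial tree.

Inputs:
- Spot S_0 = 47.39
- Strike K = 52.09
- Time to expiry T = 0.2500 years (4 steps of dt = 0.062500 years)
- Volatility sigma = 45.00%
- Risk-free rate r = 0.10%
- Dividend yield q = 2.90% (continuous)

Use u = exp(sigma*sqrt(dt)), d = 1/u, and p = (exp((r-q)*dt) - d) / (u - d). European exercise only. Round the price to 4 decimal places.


Answer: Price = V(0,0) = 2.5867

Derivation:
dt = T/N = 0.062500
u = exp(sigma*sqrt(dt)) = 1.119072; d = 1/u = 0.893597
p = (exp((r-q)*dt) - d) / (u - d) = 0.464150
Discount per step: exp(-r*dt) = 0.999938
Stock lattice S(k, i) with i counting down-moves:
  k=0: S(0,0) = 47.3900
  k=1: S(1,0) = 53.0328; S(1,1) = 42.3476
  k=2: S(2,0) = 59.3476; S(2,1) = 47.3900; S(2,2) = 37.8417
  k=3: S(3,0) = 66.4142; S(3,1) = 53.0328; S(3,2) = 42.3476; S(3,3) = 33.8152
  k=4: S(4,0) = 74.3223; S(4,1) = 59.3476; S(4,2) = 47.3900; S(4,3) = 37.8417; S(4,4) = 30.2172
Terminal payoffs V(N, i) = max(S_T - K, 0):
  V(4,0) = 22.232314; V(4,1) = 7.257574; V(4,2) = 0.000000; V(4,3) = 0.000000; V(4,4) = 0.000000
Backward induction: V(k, i) = exp(-r*dt) * [p * V(k+1, i) + (1-p) * V(k+1, i+1)].
  V(3,0) = exp(-r*dt) * [p*22.232314 + (1-p)*7.257574] = 14.207212
  V(3,1) = exp(-r*dt) * [p*7.257574 + (1-p)*0.000000] = 3.368392
  V(3,2) = exp(-r*dt) * [p*0.000000 + (1-p)*0.000000] = 0.000000
  V(3,3) = exp(-r*dt) * [p*0.000000 + (1-p)*0.000000] = 0.000000
  V(2,0) = exp(-r*dt) * [p*14.207212 + (1-p)*3.368392] = 8.398706
  V(2,1) = exp(-r*dt) * [p*3.368392 + (1-p)*0.000000] = 1.563342
  V(2,2) = exp(-r*dt) * [p*0.000000 + (1-p)*0.000000] = 0.000000
  V(1,0) = exp(-r*dt) * [p*8.398706 + (1-p)*1.563342] = 4.735680
  V(1,1) = exp(-r*dt) * [p*1.563342 + (1-p)*0.000000] = 0.725580
  V(0,0) = exp(-r*dt) * [p*4.735680 + (1-p)*0.725580] = 2.586706


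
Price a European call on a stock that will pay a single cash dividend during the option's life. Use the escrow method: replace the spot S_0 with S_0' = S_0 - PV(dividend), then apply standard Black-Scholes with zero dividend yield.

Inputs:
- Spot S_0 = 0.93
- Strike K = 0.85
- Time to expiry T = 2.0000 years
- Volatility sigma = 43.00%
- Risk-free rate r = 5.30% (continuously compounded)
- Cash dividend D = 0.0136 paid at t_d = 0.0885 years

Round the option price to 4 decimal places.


PV(D) = D * exp(-r * t_d) = 0.0136 * 0.99532048 = 0.01353636
S_0' = S_0 - PV(D) = 0.9300 - 0.01353636 = 0.91646364
d1 = (ln(S_0'/K) + (r + sigma^2/2)*T) / (sigma*sqrt(T)) = 0.60216892
d2 = d1 - sigma*sqrt(T) = -0.00594291
exp(-rT) = 0.89942465
N(d1) = 0.72646915; N(d2) = 0.49762914
C = S_0' * N(d1) - K * exp(-rT) * N(d2) = 0.91646364 * 0.72646915 - 0.8500 * 0.89942465 * 0.49762914 = 0.2853

Answer: Price = 0.2853


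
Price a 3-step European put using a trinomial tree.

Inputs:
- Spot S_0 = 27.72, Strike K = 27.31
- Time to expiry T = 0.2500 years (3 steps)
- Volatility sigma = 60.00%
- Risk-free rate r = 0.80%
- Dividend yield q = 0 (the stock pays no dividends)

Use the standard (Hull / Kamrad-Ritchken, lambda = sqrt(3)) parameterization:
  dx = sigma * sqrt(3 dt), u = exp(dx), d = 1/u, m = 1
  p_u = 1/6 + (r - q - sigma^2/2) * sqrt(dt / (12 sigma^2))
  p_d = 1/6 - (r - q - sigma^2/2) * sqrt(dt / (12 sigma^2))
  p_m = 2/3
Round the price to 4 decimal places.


Answer: Price = V(0,0) = 2.8105

Derivation:
dt = T/N = 0.083333; dx = sigma*sqrt(3*dt) = 0.300000
u = exp(dx) = 1.349859; d = 1/u = 0.740818
p_u = 0.142778, p_m = 0.666667, p_d = 0.190556
Discount per step: exp(-r*dt) = 0.999334
Stock lattice S(k, j) with j the centered position index:
  k=0: S(0,+0) = 27.7200
  k=1: S(1,-1) = 20.5355; S(1,+0) = 27.7200; S(1,+1) = 37.4181
  k=2: S(2,-2) = 15.2131; S(2,-1) = 20.5355; S(2,+0) = 27.7200; S(2,+1) = 37.4181; S(2,+2) = 50.5091
  k=3: S(3,-3) = 11.2701; S(3,-2) = 15.2131; S(3,-1) = 20.5355; S(3,+0) = 27.7200; S(3,+1) = 37.4181; S(3,+2) = 50.5091; S(3,+3) = 68.1802
Terminal payoffs V(N, j) = max(K - S_T, 0):
  V(3,-3) = 16.039889; V(3,-2) = 12.096941; V(3,-1) = 6.774519; V(3,+0) = 0.000000; V(3,+1) = 0.000000; V(3,+2) = 0.000000; V(3,+3) = 0.000000
Backward induction: V(k, j) = exp(-r*dt) * [p_u * V(k+1, j+1) + p_m * V(k+1, j) + p_d * V(k+1, j-1)]
  V(2,-2) = exp(-r*dt) * [p_u*6.774519 + p_m*12.096941 + p_d*16.039889] = 12.080312
  V(2,-1) = exp(-r*dt) * [p_u*0.000000 + p_m*6.774519 + p_d*12.096941] = 6.816939
  V(2,+0) = exp(-r*dt) * [p_u*0.000000 + p_m*0.000000 + p_d*6.774519] = 1.290062
  V(2,+1) = exp(-r*dt) * [p_u*0.000000 + p_m*0.000000 + p_d*0.000000] = 0.000000
  V(2,+2) = exp(-r*dt) * [p_u*0.000000 + p_m*0.000000 + p_d*0.000000] = 0.000000
  V(1,-1) = exp(-r*dt) * [p_u*1.290062 + p_m*6.816939 + p_d*12.080312] = 7.026103
  V(1,+0) = exp(-r*dt) * [p_u*0.000000 + p_m*1.290062 + p_d*6.816939] = 2.157608
  V(1,+1) = exp(-r*dt) * [p_u*0.000000 + p_m*0.000000 + p_d*1.290062] = 0.245665
  V(0,+0) = exp(-r*dt) * [p_u*0.245665 + p_m*2.157608 + p_d*7.026103] = 2.810470


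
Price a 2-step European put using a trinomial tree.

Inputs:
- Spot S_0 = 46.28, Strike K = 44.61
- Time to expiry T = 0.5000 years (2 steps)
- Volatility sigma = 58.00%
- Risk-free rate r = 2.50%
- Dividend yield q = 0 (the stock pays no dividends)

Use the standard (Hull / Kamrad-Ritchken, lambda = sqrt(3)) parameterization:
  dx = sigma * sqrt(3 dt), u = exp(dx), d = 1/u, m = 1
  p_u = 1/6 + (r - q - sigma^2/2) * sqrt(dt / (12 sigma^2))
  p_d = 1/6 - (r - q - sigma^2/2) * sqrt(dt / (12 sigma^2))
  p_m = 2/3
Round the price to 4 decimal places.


dt = T/N = 0.250000; dx = sigma*sqrt(3*dt) = 0.502295
u = exp(dx) = 1.652509; d = 1/u = 0.605140
p_u = 0.131030, p_m = 0.666667, p_d = 0.202303
Discount per step: exp(-r*dt) = 0.993769
Stock lattice S(k, j) with j the centered position index:
  k=0: S(0,+0) = 46.2800
  k=1: S(1,-1) = 28.0059; S(1,+0) = 46.2800; S(1,+1) = 76.4781
  k=2: S(2,-2) = 16.9475; S(2,-1) = 28.0059; S(2,+0) = 46.2800; S(2,+1) = 76.4781; S(2,+2) = 126.3808
Terminal payoffs V(N, j) = max(K - S_T, 0):
  V(2,-2) = 27.662498; V(2,-1) = 16.604101; V(2,+0) = 0.000000; V(2,+1) = 0.000000; V(2,+2) = 0.000000
Backward induction: V(k, j) = exp(-r*dt) * [p_u * V(k+1, j+1) + p_m * V(k+1, j) + p_d * V(k+1, j-1)]
  V(1,-1) = exp(-r*dt) * [p_u*0.000000 + p_m*16.604101 + p_d*27.662498] = 16.561775
  V(1,+0) = exp(-r*dt) * [p_u*0.000000 + p_m*0.000000 + p_d*16.604101] = 3.338133
  V(1,+1) = exp(-r*dt) * [p_u*0.000000 + p_m*0.000000 + p_d*0.000000] = 0.000000
  V(0,+0) = exp(-r*dt) * [p_u*0.000000 + p_m*3.338133 + p_d*16.561775] = 5.541180

Answer: Price = V(0,0) = 5.5412


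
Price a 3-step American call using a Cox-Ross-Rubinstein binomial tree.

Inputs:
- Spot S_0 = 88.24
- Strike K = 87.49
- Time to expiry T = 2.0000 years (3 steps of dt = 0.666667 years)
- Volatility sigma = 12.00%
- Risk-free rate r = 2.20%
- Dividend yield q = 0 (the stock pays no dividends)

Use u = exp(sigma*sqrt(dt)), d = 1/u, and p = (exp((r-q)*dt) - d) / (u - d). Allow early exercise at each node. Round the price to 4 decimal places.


Answer: Price = V(0,0) = 8.7887

Derivation:
dt = T/N = 0.666667
u = exp(sigma*sqrt(dt)) = 1.102940; d = 1/u = 0.906667
p = (exp((r-q)*dt) - d) / (u - d) = 0.550801
Discount per step: exp(-r*dt) = 0.985440
Stock lattice S(k, i) with i counting down-moves:
  k=0: S(0,0) = 88.2400
  k=1: S(1,0) = 97.3234; S(1,1) = 80.0043
  k=2: S(2,0) = 107.3420; S(2,1) = 88.2400; S(2,2) = 72.5373
  k=3: S(3,0) = 118.3918; S(3,1) = 97.3234; S(3,2) = 80.0043; S(3,3) = 65.7672
Terminal payoffs V(N, i) = max(S_T - K, 0):
  V(3,0) = 30.901762; V(3,1) = 9.833450; V(3,2) = 0.000000; V(3,3) = 0.000000
Backward induction: V(k, i) = exp(-r*dt) * [p * V(k+1, i) + (1-p) * V(k+1, i+1)]; then take max(V_cont, immediate exercise) for American.
  V(2,0) = exp(-r*dt) * [p*30.901762 + (1-p)*9.833450] = 21.125775; exercise = 19.851952; V(2,0) = max -> 21.125775
  V(2,1) = exp(-r*dt) * [p*9.833450 + (1-p)*0.000000] = 5.337417; exercise = 0.750000; V(2,1) = max -> 5.337417
  V(2,2) = exp(-r*dt) * [p*0.000000 + (1-p)*0.000000] = 0.000000; exercise = 0.000000; V(2,2) = max -> 0.000000
  V(1,0) = exp(-r*dt) * [p*21.125775 + (1-p)*5.337417] = 13.829340; exercise = 9.833450; V(1,0) = max -> 13.829340
  V(1,1) = exp(-r*dt) * [p*5.337417 + (1-p)*0.000000] = 2.897053; exercise = 0.000000; V(1,1) = max -> 2.897053
  V(0,0) = exp(-r*dt) * [p*13.829340 + (1-p)*2.897053] = 8.788719; exercise = 0.750000; V(0,0) = max -> 8.788719


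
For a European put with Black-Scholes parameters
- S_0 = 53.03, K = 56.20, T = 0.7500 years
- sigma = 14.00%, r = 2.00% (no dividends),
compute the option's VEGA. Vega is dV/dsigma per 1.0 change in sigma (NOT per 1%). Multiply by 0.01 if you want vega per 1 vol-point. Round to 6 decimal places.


d1 = -0.2945225856; d2 = -0.4157661421
phi(d1) = 0.3820093058; exp(-qT) = 1.0000000000; exp(-rT) = 0.9851119396
Vega = S * exp(-qT) * phi(d1) * sqrt(T) = 53.0300 * 1.0000000000 * 0.3820093058 * 0.8660254038 = 17.543902

Answer: Vega = 17.543902


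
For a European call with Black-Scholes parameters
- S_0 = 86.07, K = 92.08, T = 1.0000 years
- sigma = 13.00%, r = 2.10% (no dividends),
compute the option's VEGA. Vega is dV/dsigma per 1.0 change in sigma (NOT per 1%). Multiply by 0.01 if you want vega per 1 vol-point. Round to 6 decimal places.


d1 = -0.2926680442; d2 = -0.4226680442
phi(d1) = 0.3822173606; exp(-qT) = 1.0000000000; exp(-rT) = 0.9792189646
Vega = S * exp(-qT) * phi(d1) * sqrt(T) = 86.0700 * 1.0000000000 * 0.3822173606 * 1.0000000000 = 32.897448

Answer: Vega = 32.897448


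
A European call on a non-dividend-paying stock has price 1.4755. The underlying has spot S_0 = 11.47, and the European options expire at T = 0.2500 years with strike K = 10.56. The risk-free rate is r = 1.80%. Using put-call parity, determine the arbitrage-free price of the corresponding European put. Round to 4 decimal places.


Answer: Put price = 0.5181

Derivation:
Put-call parity: C - P = S_0 * exp(-qT) - K * exp(-rT).
S_0 * exp(-qT) = 11.4700 * 1.00000000 = 11.47000000
K * exp(-rT) = 10.5600 * 0.99551011 = 10.51258676
P = C - S*exp(-qT) + K*exp(-rT)
P = 1.4755 - 11.47000000 + 10.51258676 = 0.5181


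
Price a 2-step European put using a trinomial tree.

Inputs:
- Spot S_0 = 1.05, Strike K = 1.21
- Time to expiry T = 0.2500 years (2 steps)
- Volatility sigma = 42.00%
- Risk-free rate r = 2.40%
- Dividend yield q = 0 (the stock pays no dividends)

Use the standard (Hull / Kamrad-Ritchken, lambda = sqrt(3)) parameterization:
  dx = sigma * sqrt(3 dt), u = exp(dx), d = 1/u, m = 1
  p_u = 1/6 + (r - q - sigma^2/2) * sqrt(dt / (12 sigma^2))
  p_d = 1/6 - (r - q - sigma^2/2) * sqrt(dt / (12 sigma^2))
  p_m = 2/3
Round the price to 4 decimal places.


dt = T/N = 0.125000; dx = sigma*sqrt(3*dt) = 0.257196
u = exp(dx) = 1.293299; d = 1/u = 0.773216
p_u = 0.151066, p_m = 0.666667, p_d = 0.182268
Discount per step: exp(-r*dt) = 0.997004
Stock lattice S(k, j) with j the centered position index:
  k=0: S(0,+0) = 1.0500
  k=1: S(1,-1) = 0.8119; S(1,+0) = 1.0500; S(1,+1) = 1.3580
  k=2: S(2,-2) = 0.6278; S(2,-1) = 0.8119; S(2,+0) = 1.0500; S(2,+1) = 1.3580; S(2,+2) = 1.7563
Terminal payoffs V(N, j) = max(K - S_T, 0):
  V(2,-2) = 0.582243; V(2,-1) = 0.398123; V(2,+0) = 0.160000; V(2,+1) = 0.000000; V(2,+2) = 0.000000
Backward induction: V(k, j) = exp(-r*dt) * [p_u * V(k+1, j+1) + p_m * V(k+1, j) + p_d * V(k+1, j-1)]
  V(1,-1) = exp(-r*dt) * [p_u*0.160000 + p_m*0.398123 + p_d*0.582243] = 0.394524
  V(1,+0) = exp(-r*dt) * [p_u*0.000000 + p_m*0.160000 + p_d*0.398123] = 0.178695
  V(1,+1) = exp(-r*dt) * [p_u*0.000000 + p_m*0.000000 + p_d*0.160000] = 0.029075
  V(0,+0) = exp(-r*dt) * [p_u*0.029075 + p_m*0.178695 + p_d*0.394524] = 0.194846

Answer: Price = V(0,0) = 0.1948


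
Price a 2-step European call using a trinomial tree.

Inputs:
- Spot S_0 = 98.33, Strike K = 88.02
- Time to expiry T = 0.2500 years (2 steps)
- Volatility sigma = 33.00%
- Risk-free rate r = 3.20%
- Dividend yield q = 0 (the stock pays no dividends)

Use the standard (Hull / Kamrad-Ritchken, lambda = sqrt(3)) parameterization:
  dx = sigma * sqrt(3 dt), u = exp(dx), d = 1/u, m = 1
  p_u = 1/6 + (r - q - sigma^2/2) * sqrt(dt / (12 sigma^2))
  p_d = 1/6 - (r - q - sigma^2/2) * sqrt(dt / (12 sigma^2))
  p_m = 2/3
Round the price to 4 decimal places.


Answer: Price = V(0,0) = 13.4438

Derivation:
dt = T/N = 0.125000; dx = sigma*sqrt(3*dt) = 0.202083
u = exp(dx) = 1.223949; d = 1/u = 0.817027
p_u = 0.159723, p_m = 0.666667, p_d = 0.173610
Discount per step: exp(-r*dt) = 0.996008
Stock lattice S(k, j) with j the centered position index:
  k=0: S(0,+0) = 98.3300
  k=1: S(1,-1) = 80.3383; S(1,+0) = 98.3300; S(1,+1) = 120.3510
  k=2: S(2,-2) = 65.6386; S(2,-1) = 80.3383; S(2,+0) = 98.3300; S(2,+1) = 120.3510; S(2,+2) = 147.3035
Terminal payoffs V(N, j) = max(S_T - K, 0):
  V(2,-2) = 0.000000; V(2,-1) = 0.000000; V(2,+0) = 10.310000; V(2,+1) = 32.330952; V(2,+2) = 59.283484
Backward induction: V(k, j) = exp(-r*dt) * [p_u * V(k+1, j+1) + p_m * V(k+1, j) + p_d * V(k+1, j-1)]
  V(1,-1) = exp(-r*dt) * [p_u*10.310000 + p_m*0.000000 + p_d*0.000000] = 1.640174
  V(1,+0) = exp(-r*dt) * [p_u*32.330952 + p_m*10.310000 + p_d*0.000000] = 11.989288
  V(1,+1) = exp(-r*dt) * [p_u*59.283484 + p_m*32.330952 + p_d*10.310000] = 32.681854
  V(0,+0) = exp(-r*dt) * [p_u*32.681854 + p_m*11.989288 + p_d*1.640174] = 13.443782


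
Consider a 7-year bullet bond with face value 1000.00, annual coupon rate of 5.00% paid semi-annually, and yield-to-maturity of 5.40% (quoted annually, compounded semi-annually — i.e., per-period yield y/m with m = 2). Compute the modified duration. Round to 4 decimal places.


Coupon per period c = face * coupon_rate / m = 25.000000
Periods per year m = 2; per-period yield y/m = 0.027000
Number of cashflows N = 14
Cashflows (t years, CF_t, discount factor 1/(1+y/m)^(m*t), PV):
  t = 0.5000: CF_t = 25.000000, DF = 0.973710, PV = 24.342746
  t = 1.0000: CF_t = 25.000000, DF = 0.948111, PV = 23.702771
  t = 1.5000: CF_t = 25.000000, DF = 0.923185, PV = 23.079621
  t = 2.0000: CF_t = 25.000000, DF = 0.898914, PV = 22.472854
  t = 2.5000: CF_t = 25.000000, DF = 0.875282, PV = 21.882039
  t = 3.0000: CF_t = 25.000000, DF = 0.852270, PV = 21.306757
  t = 3.5000: CF_t = 25.000000, DF = 0.829864, PV = 20.746599
  t = 4.0000: CF_t = 25.000000, DF = 0.808047, PV = 20.201167
  t = 4.5000: CF_t = 25.000000, DF = 0.786803, PV = 19.670075
  t = 5.0000: CF_t = 25.000000, DF = 0.766118, PV = 19.152945
  t = 5.5000: CF_t = 25.000000, DF = 0.745976, PV = 18.649411
  t = 6.0000: CF_t = 25.000000, DF = 0.726365, PV = 18.159115
  t = 6.5000: CF_t = 25.000000, DF = 0.707268, PV = 17.681709
  t = 7.0000: CF_t = 1025.000000, DF = 0.688674, PV = 705.891017
Price P = sum_t PV_t = 976.938827
First compute Macaulay numerator sum_t t * PV_t:
  t * PV_t at t = 0.5000: 12.171373
  t * PV_t at t = 1.0000: 23.702771
  t * PV_t at t = 1.5000: 34.619432
  t * PV_t at t = 2.0000: 44.945708
  t * PV_t at t = 2.5000: 54.705098
  t * PV_t at t = 3.0000: 63.920270
  t * PV_t at t = 3.5000: 72.613095
  t * PV_t at t = 4.0000: 80.804668
  t * PV_t at t = 4.5000: 88.515338
  t * PV_t at t = 5.0000: 95.764727
  t * PV_t at t = 5.5000: 102.571763
  t * PV_t at t = 6.0000: 108.954692
  t * PV_t at t = 6.5000: 114.931109
  t * PV_t at t = 7.0000: 4941.237117
Macaulay duration D = 5839.457161 / 976.938827 = 5.977301
Modified duration = D / (1 + y/m) = 5.977301 / (1 + 0.027000) = 5.820157

Answer: Modified duration = 5.8202
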